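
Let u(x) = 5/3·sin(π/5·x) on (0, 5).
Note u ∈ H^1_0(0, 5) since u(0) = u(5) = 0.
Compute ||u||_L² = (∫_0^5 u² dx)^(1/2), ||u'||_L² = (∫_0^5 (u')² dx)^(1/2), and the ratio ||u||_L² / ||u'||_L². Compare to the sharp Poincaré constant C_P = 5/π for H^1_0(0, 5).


||u||_L² / ||u'||_L² = 5/π = C_P.

u(x) = 5/3·sin(π/5·x), so u'(x) = π*cos(π*x/5)/3.
Writing u(x) = A·sin(kπx/L) with A = 5/3 and k = 1, use ∫_0^L sin²(kπx/L) dx = L/2 and ∫_0^L cos²(kπx/L) dx = L/2.
u² = 25/9·sin²(π/5·x) and (u')² = π^2/9·cos²(π/5·x), and each of sin², cos² integrates to L/2 = 5/2 over (0, 5).
∫_0^5 u² dx = 125/18, so ||u||_L² = 5*sqrt(10)/6.
∫_0^5 (u')² dx = 5*π^2/18, so ||u'||_L² = sqrt(10)*π/6.
Ratio ||u||_L² / ||u'||_L² = 5/π.
Sharp Poincaré constant on H^1_0(0, 5) is C_P = L/π = 5/π, achieved by sin(π/5·x).
This is the k = 1 eigenfunction (up to amplitude), so the ratio equals the sharp Poincaré constant exactly.


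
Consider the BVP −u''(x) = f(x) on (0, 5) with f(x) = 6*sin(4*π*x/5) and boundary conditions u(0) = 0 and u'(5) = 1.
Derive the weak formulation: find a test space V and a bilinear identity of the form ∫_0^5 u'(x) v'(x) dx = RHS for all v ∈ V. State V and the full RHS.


V = {v ∈ H^1(0, 5) : v(0) = 0} (test functions vanish at x = 0 where u is specified); weak form: ∫_0^5 u'v' dx = ∫_0^5 (6*sin(4*π*x/5)) v dx + v(5) for all v ∈ V.

Multiply both sides by a test function v and integrate from 0 to 5:
  ∫_0^5 −u''(x) v(x) dx = ∫_0^5 f(x) v(x) dx.
Integrate the LHS by parts once:
  ∫_0^5 −u'' v dx = −[u'(x) v(x)]_0^5 + ∫_0^5 u'(x) v'(x) dx.
Thus ∫_0^5 u'(x) v'(x) dx = ∫_0^5 f(x) v(x) dx + [u'(x) v(x)]_0^5.
Choose V so that boundary terms are either known or forced to vanish.
Mixed BC: u(0) = 0 (Dirichlet) and u'(5) = 1 (Neumann). Define V = {v ∈ H^1(0, 5) : v(0) = 0}. Then [u' v]_0^5 = u'(5)·v(5) − u'(0)·0 = v(5).
Weak formulation: find u (satisfying any essential BC) such that ∫_0^5 u'(x) v'(x) dx = ∫_0^5 f v dx + v(5) for all v ∈ V (Dirichlet at 0 absorbed into V; Neumann datum at x = 5 contributes the boundary term).
Substituting f(x) = 6*sin(4*π*x/5), the right-hand side is ∫_0^5 (6*sin(4*π*x/5)) v dx + v(5).


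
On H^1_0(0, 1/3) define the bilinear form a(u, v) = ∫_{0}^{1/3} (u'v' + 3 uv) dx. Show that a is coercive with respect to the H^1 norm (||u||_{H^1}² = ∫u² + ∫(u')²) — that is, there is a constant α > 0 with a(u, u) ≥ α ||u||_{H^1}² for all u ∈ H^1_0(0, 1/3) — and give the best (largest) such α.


α = 1

Coercivity of a(·,·) on H^1_0(0, 1/3) means a(u, u) ≥ α ||u||_{H^1}² for every u ∈ H^1_0.
The interval has length L = 1/3, and Poincaré/coercivity depend only on L. Here a(u, u) = ∫(u')² + (3)·∫u².
Here c = 3 ≥ 1, so a(u,u) = ∫(u')² + c∫u² ≥ ∫(u')² + ∫u² = ||u||_{H^1}², i.e. α = 1 works. No larger α is possible: a(u,u) ≥ α||u||_{H^1}² means (1−α)∫(u')² ≥ (α−c)∫u², and for the modes u_n = sin(nπ(x−x₀)/L) (x₀ the left endpoint) one has ∫u_n²/∫(u_n')² = (L/(nπ))² → 0, so a(u_n,u_n)/||u_n||_{H^1}² → 1. Hence the optimal constant is α = 1.
Therefore α = 1.


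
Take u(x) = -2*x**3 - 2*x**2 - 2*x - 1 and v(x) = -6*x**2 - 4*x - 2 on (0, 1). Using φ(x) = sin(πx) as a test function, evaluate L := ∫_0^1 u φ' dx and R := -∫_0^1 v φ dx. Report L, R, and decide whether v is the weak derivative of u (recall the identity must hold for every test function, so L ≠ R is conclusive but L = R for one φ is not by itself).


LHS = -24/π^3 + 14/π, RHS = -24/π^3 + 14/π. Yes, v = u' weakly.

u(x) = -2*x**3 - 2*x**2 - 2*x - 1, classical derivative u'(x) = -6*x**2 - 4*x - 2.
φ(x) = sin(πx), so φ'(x) = π*cos(π*x).
Note φ(0) = φ(1) = 0, so the boundary term u·φ vanishes.
LHS = ∫_0^1 u(x) φ'(x) dx = ∫_0^1 (-2*π*x^3*cos(π*x) - 2*π*x^2*cos(π*x) - 2*π*x*cos(π*x) - π*cos(π*x)) dx. Term by term:
  ∫_0^1 -π*cos(π*x) dx = 0;  ∫_0^1 -2*π*x*cos(π*x) dx = 4/π;  ∫_0^1 -2*π*x^2*cos(π*x) dx = 4/π;
  ∫_0^1 -2*π*x^3*cos(π*x) dx = -24/π^3 + 6/π.
Sum: 0 + 4/π + 4/π + -24/π^3 + 6/π = -24/π^3 + 14/π.
So LHS = -24/π^3 + 14/π.
∫_0^1 v(x) φ(x) dx = ∫_0^1 (-6*x^2*sin(π*x) - 4*x*sin(π*x) - 2*sin(π*x)) dx. Term by term:
  ∫_0^1 -2*sin(π*x) dx = -4/π;  ∫_0^1 -6*x^2*sin(π*x) dx = -6/π + 24/π^3;  ∫_0^1 -4*x*sin(π*x) dx = -4/π.
Sum: -4/π + -6/π + 24/π^3 − 4/π = -14/π + 24/π^3.
So RHS = -∫_0^1 v(x) φ(x) dx = -24/π^3 + 14/π.
LHS = RHS, so the identity holds for this test φ.
Moreover u is smooth here and v(x) = u'(x) = -6*x**2 - 4*x - 2 pointwise, so the identity holds for every test function. Hence v is the weak derivative of u.


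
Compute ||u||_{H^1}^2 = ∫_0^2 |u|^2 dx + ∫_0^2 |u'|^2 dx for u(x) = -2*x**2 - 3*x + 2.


||u||_{H^1}^2 = 2534/15

The H^1 norm (squared) on an interval (0, L) is
  ||u||_{H^1}^2 = ∫_0^L u(x)^2 dx + ∫_0^L u'(x)^2 dx.
Compute u'(x) = -4*x - 3.
Then u(x)^2 = 4*x**4 + 12*x**3 + x**2 - 12*x + 4 and u'(x)^2 = 16*x**2 + 24*x + 9.
Integrate each monomial from 0 to 2 using ∫_0^2 c·x^n dx = c·2^(n+1)/(n+1):
  ∫_0^2 u(x)^2 dx = ∫_0^2 (4*x^4 + 12*x^3 + x^2 - 12*x + 4) dx. Term by term:
    ∫_0^2 4*x^4 dx = 128/5;  ∫_0^2 12*x^3 dx = 48;  ∫_0^2 x^2 dx = 8/3;
    ∫_0^2 -12*x dx = -24;  ∫_0^2 4 dx = 8.
  Sum: 128/5 + 48 + 8/3 − 24 + 8 = 904/15.
  ∫_0^2 u'(x)^2 dx = ∫_0^2 (16*x^2 + 24*x + 9) dx. Term by term:
    ∫_0^2 16*x^2 dx = 128/3;  ∫_0^2 24*x dx = 48;  ∫_0^2 9 dx = 18.
  Sum: 128/3 + 48 + 18 = 326/3.
Adding: ||u||_{H^1}^2 = 904/15 + 326/3 = 2534/15.


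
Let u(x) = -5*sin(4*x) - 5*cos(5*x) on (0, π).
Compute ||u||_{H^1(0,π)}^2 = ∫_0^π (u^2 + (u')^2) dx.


||u||_{H^1(0,π)}^2 = -10400/9 + 1075*π/2

u'(x) = 25*sin(5*x) - 20*cos(4*x).
Expand u² and (u')² and integrate term by term on (0, π), using: for integers n ≥ 1, ∫_0^π sin²(nx) dx = ∫_0^π cos²(nx) dx = π/2; for n ≠ n', ∫_0^π sin(nx)sin(n'x) dx = ∫_0^π cos(nx)cos(n'x) dx = 0; and by product-to-sum, ∫_0^π sin(nx)cos(n'x) dx = ½∫_0^π [sin((n+n')x) + sin((n−n')x)] dx, which is 0 when n+n' is even and 2n/(n²−n'²) when n+n' is odd (it need not vanish on (0, π)).
  u² squared terms: (-5)²·∫cos(5x)² dx = 25·π/2 = 25*π/2;  (-5)²·∫sin(4x)² dx = 25·π/2 = 25*π/2.
  u² cross terms: 2·(-5)·(-5)·∫cos(5x)·sin(4x) dx = 50·(-8/9) = -400/9.
  So ∫_0^π u² dx = 25*π/2 + 25*π/2 − 400/9 = -400/9 + 25*π.
  (u')² squared terms: (-20)²·∫cos(4x)² dx = 400·π/2 = 200*π;  (25)²·∫sin(5x)² dx = 625·π/2 = 625*π/2.
  (u')² cross terms: 2·(-20)·(25)·∫cos(4x)·sin(5x) dx = -1000·(10/9) = -10000/9.
  So ∫_0^π (u')² dx = 200*π + 625*π/2 − 10000/9 = -10000/9 + 1025*π/2.
||u||_{H^1}^2 = (-400/9 + 25*π) + (-10000/9 + 1025*π/2) = -10400/9 + 1075*π/2.


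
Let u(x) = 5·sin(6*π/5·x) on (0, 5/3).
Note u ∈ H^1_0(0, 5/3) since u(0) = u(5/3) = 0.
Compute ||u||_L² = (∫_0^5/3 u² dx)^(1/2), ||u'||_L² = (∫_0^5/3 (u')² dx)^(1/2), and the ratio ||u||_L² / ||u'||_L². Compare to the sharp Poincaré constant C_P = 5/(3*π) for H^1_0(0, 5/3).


||u||_L² / ||u'||_L² = 5/(6*π) < C_P = 5/(3*π).

u(x) = 5·sin(6*π/5·x), so u'(x) = 6*π*cos(6*π*x/5).
Writing u(x) = A·sin(kπx/L) with A = 5 and k = 2, use ∫_0^L sin²(kπx/L) dx = L/2 and ∫_0^L cos²(kπx/L) dx = L/2.
u² = 25·sin²(6*π/5·x) and (u')² = 36*π^2·cos²(6*π/5·x), and each of sin², cos² integrates to L/2 = 5/6 over (0, 5/3).
∫_0^5/3 u² dx = 125/6, so ||u||_L² = 5*sqrt(30)/6.
∫_0^5/3 (u')² dx = 30*π^2, so ||u'||_L² = sqrt(30)*π.
Ratio ||u||_L² / ||u'||_L² = 5/(6*π).
Sharp Poincaré constant on H^1_0(0, 5/3) is C_P = L/π = 5/(3*π), achieved by sin(3*π/5·x).
This is the k = 2 harmonic; the ratio L/(kπ) is strictly less than C_P = L/π, consistent with the sharp inequality ||u||_L² ≤ C_P ||u'||_L².


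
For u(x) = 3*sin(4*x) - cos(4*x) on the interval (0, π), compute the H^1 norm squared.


||u||_{H^1(0,π)}^2 = 85*π

u'(x) = 4*sin(4*x) + 12*cos(4*x).
Expand u² and (u')² and integrate term by term on (0, π), using: for integers n ≥ 1, ∫_0^π sin²(nx) dx = ∫_0^π cos²(nx) dx = π/2; for n ≠ n', ∫_0^π sin(nx)sin(n'x) dx = ∫_0^π cos(nx)cos(n'x) dx = 0; and by product-to-sum, ∫_0^π sin(nx)cos(n'x) dx = ½∫_0^π [sin((n+n')x) + sin((n−n')x)] dx, which is 0 when n+n' is even and 2n/(n²−n'²) when n+n' is odd (it need not vanish on (0, π)).
  u² squared terms: (-1)²·∫cos(4x)² dx = 1·π/2 = π/2;  (3)²·∫sin(4x)² dx = 9·π/2 = 9*π/2.
  u² cross terms: 2·(-1)·(3)·∫cos(4x)·sin(4x) dx = -6·(0) = 0.
  So ∫_0^π u² dx = π/2 + 9*π/2 + 0 = 5*π.
  (u')² squared terms: (4)²·∫sin(4x)² dx = 16·π/2 = 8*π;  (12)²·∫cos(4x)² dx = 144·π/2 = 72*π.
  (u')² cross terms: 2·(4)·(12)·∫sin(4x)·cos(4x) dx = 96·(0) = 0.
  So ∫_0^π (u')² dx = 8*π + 72*π + 0 = 80*π.
||u||_{H^1}^2 = (5*π) + (80*π) = 85*π.


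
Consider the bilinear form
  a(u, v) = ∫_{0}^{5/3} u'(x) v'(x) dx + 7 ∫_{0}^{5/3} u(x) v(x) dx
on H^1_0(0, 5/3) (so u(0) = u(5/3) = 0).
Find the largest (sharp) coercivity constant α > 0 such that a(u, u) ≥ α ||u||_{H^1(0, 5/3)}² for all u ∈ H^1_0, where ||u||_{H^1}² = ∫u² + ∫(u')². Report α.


α = 1

Coercivity of a(·,·) on H^1_0(0, 5/3) means a(u, u) ≥ α ||u||_{H^1}² for every u ∈ H^1_0.
The interval has length L = 5/3, and Poincaré/coercivity depend only on L. Here a(u, u) = ∫(u')² + (7)·∫u².
Here c = 7 ≥ 1, so a(u,u) = ∫(u')² + c∫u² ≥ ∫(u')² + ∫u² = ||u||_{H^1}², i.e. α = 1 works. No larger α is possible: a(u,u) ≥ α||u||_{H^1}² means (1−α)∫(u')² ≥ (α−c)∫u², and for the modes u_n = sin(nπ(x−x₀)/L) (x₀ the left endpoint) one has ∫u_n²/∫(u_n')² = (L/(nπ))² → 0, so a(u_n,u_n)/||u_n||_{H^1}² → 1. Hence the optimal constant is α = 1.
Therefore α = 1.


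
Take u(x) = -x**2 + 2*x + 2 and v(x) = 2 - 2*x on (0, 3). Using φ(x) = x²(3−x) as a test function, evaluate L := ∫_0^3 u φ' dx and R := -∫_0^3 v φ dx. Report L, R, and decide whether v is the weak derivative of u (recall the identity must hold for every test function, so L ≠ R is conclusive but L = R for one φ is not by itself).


LHS = 54/5, RHS = 54/5. Yes, v = u' weakly.

u(x) = -x**2 + 2*x + 2, classical derivative u'(x) = 2 - 2*x.
φ(x) = x²(3−x), so φ'(x) = 3*x*(2 - x).
Note φ(0) = φ(3) = 0, so the boundary term u·φ vanishes.
LHS = ∫_0^3 u(x) φ'(x) dx = ∫_0^3 (3*x^4 - 12*x^3 + 6*x^2 + 12*x) dx. Term by term:
  ∫_0^3 3*x^4 dx = 729/5;  ∫_0^3 -12*x^3 dx = -243;  ∫_0^3 6*x^2 dx = 54;
  ∫_0^3 12*x dx = 54.
Sum: 729/5 − 243 + 54 + 54 = 54/5.
So LHS = 54/5.
∫_0^3 v(x) φ(x) dx = ∫_0^3 (2*x^4 - 8*x^3 + 6*x^2) dx. Term by term:
  ∫_0^3 2*x^4 dx = 486/5;  ∫_0^3 -8*x^3 dx = -162;  ∫_0^3 6*x^2 dx = 54.
Sum: 486/5 − 162 + 54 = -54/5.
So RHS = -∫_0^3 v(x) φ(x) dx = 54/5.
LHS = RHS, so the identity holds for this test φ.
Moreover u is smooth here and v(x) = u'(x) = 2 - 2*x pointwise, so the identity holds for every test function. Hence v is the weak derivative of u.


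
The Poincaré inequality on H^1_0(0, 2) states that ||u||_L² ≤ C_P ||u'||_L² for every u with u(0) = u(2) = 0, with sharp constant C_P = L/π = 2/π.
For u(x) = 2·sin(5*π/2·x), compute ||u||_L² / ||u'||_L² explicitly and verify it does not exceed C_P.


||u||_L² / ||u'||_L² = 2/(5*π) < C_P = 2/π.

u(x) = 2·sin(5*π/2·x), so u'(x) = 5*π*cos(5*π*x/2).
Writing u(x) = A·sin(kπx/L) with A = 2 and k = 5, use ∫_0^L sin²(kπx/L) dx = L/2 and ∫_0^L cos²(kπx/L) dx = L/2.
u² = 4·sin²(5*π/2·x) and (u')² = 25*π^2·cos²(5*π/2·x), and each of sin², cos² integrates to L/2 = 1 over (0, 2).
∫_0^2 u² dx = 4, so ||u||_L² = 2.
∫_0^2 (u')² dx = 25*π^2, so ||u'||_L² = 5*π.
Ratio ||u||_L² / ||u'||_L² = 2/(5*π).
Sharp Poincaré constant on H^1_0(0, 2) is C_P = L/π = 2/π, achieved by sin(π/2·x).
This is the k = 5 harmonic; the ratio L/(kπ) is strictly less than C_P = L/π, consistent with the sharp inequality ||u||_L² ≤ C_P ||u'||_L².


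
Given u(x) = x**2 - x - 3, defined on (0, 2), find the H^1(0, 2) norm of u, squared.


||u||_{H^1}^2 = 296/15

The H^1 norm (squared) on an interval (0, L) is
  ||u||_{H^1}^2 = ∫_0^L u(x)^2 dx + ∫_0^L u'(x)^2 dx.
Compute u'(x) = 2*x - 1.
Then u(x)^2 = x**4 - 2*x**3 - 5*x**2 + 6*x + 9 and u'(x)^2 = 4*x**2 - 4*x + 1.
Integrate each monomial from 0 to 2 using ∫_0^2 c·x^n dx = c·2^(n+1)/(n+1):
  ∫_0^2 u(x)^2 dx = ∫_0^2 (x^4 - 2*x^3 - 5*x^2 + 6*x + 9) dx. Term by term:
    ∫_0^2 x^4 dx = 32/5;  ∫_0^2 -2*x^3 dx = -8;  ∫_0^2 -5*x^2 dx = -40/3;
    ∫_0^2 6*x dx = 12;  ∫_0^2 9 dx = 18.
  Sum: 32/5 − 8 − 40/3 + 12 + 18 = 226/15.
  ∫_0^2 u'(x)^2 dx = ∫_0^2 (4*x^2 - 4*x + 1) dx. Term by term:
    ∫_0^2 4*x^2 dx = 32/3;  ∫_0^2 -4*x dx = -8;  ∫_0^2 1 dx = 2.
  Sum: 32/3 − 8 + 2 = 14/3.
Adding: ||u||_{H^1}^2 = 226/15 + 14/3 = 296/15.


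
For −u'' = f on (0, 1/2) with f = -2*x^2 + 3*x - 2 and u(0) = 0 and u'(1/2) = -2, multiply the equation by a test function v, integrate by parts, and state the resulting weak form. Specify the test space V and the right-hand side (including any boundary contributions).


V = {v ∈ H^1(0, 1/2) : v(0) = 0} (test functions vanish at x = 0 where u is specified); weak form: ∫_0^1/2 u'v' dx = ∫_0^1/2 (-2*x^2 + 3*x - 2) v dx − 2·v(1/2) for all v ∈ V.

Multiply both sides by a test function v and integrate from 0 to 1/2:
  ∫_0^1/2 −u''(x) v(x) dx = ∫_0^1/2 f(x) v(x) dx.
Integrate the LHS by parts once:
  ∫_0^1/2 −u'' v dx = −[u'(x) v(x)]_0^1/2 + ∫_0^1/2 u'(x) v'(x) dx.
Thus ∫_0^1/2 u'(x) v'(x) dx = ∫_0^1/2 f(x) v(x) dx + [u'(x) v(x)]_0^1/2.
Choose V so that boundary terms are either known or forced to vanish.
Mixed BC: u(0) = 0 (Dirichlet) and u'(1/2) = -2 (Neumann). Define V = {v ∈ H^1(0, 1/2) : v(0) = 0}. Then [u' v]_0^1/2 = u'(1/2)·v(1/2) − u'(0)·0 = − 2·v(1/2).
Weak formulation: find u (satisfying any essential BC) such that ∫_0^1/2 u'(x) v'(x) dx = ∫_0^1/2 f v dx − 2·v(1/2) for all v ∈ V (Dirichlet at 0 absorbed into V; Neumann datum at x = 1/2 contributes the boundary term).
Substituting f(x) = -2*x^2 + 3*x - 2, the right-hand side is ∫_0^1/2 (-2*x^2 + 3*x - 2) v dx − 2·v(1/2).


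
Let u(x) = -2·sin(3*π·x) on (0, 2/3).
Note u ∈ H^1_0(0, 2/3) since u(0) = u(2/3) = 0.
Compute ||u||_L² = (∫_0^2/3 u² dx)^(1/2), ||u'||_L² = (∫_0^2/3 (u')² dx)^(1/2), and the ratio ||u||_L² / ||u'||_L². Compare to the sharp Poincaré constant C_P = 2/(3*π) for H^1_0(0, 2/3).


||u||_L² / ||u'||_L² = 1/(3*π) < C_P = 2/(3*π).

u(x) = -2·sin(3*π·x), so u'(x) = -6*π*cos(3*π*x).
Writing u(x) = A·sin(kπx/L) with A = -2 and k = 2, use ∫_0^L sin²(kπx/L) dx = L/2 and ∫_0^L cos²(kπx/L) dx = L/2.
u² = 4·sin²(3*π·x) and (u')² = 36*π^2·cos²(3*π·x), and each of sin², cos² integrates to L/2 = 1/3 over (0, 2/3).
∫_0^2/3 u² dx = 4/3, so ||u||_L² = 2*sqrt(3)/3.
∫_0^2/3 (u')² dx = 12*π^2, so ||u'||_L² = 2*sqrt(3)*π.
Ratio ||u||_L² / ||u'||_L² = 1/(3*π).
Sharp Poincaré constant on H^1_0(0, 2/3) is C_P = L/π = 2/(3*π), achieved by sin(3*π/2·x).
This is the k = 2 harmonic; the ratio L/(kπ) is strictly less than C_P = L/π, consistent with the sharp inequality ||u||_L² ≤ C_P ||u'||_L².


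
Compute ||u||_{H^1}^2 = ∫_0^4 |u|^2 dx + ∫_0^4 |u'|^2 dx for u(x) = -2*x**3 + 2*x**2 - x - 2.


||u||_{H^1}^2 = 1105876/105

The H^1 norm (squared) on an interval (0, L) is
  ||u||_{H^1}^2 = ∫_0^L u(x)^2 dx + ∫_0^L u'(x)^2 dx.
Compute u'(x) = -6*x**2 + 4*x - 1.
Then u(x)^2 = 4*x**6 - 8*x**5 + 8*x**4 + 4*x**3 - 7*x**2 + 4*x + 4 and u'(x)^2 = 36*x**4 - 48*x**3 + 28*x**2 - 8*x + 1.
Integrate each monomial from 0 to 4 using ∫_0^4 c·x^n dx = c·4^(n+1)/(n+1):
  ∫_0^4 u(x)^2 dx = ∫_0^4 (4*x^6 - 8*x^5 + 8*x^4 + 4*x^3 - 7*x^2 + 4*x + 4) dx. Term by term:
    ∫_0^4 4*x^6 dx = 65536/7;  ∫_0^4 -8*x^5 dx = -16384/3;  ∫_0^4 8*x^4 dx = 8192/5;
    ∫_0^4 4*x^3 dx = 256;  ∫_0^4 -7*x^2 dx = -448/3;  ∫_0^4 4*x dx = 32;
    ∫_0^4 4 dx = 16.
  Sum: 65536/7 − 16384/3 + 8192/5 + 256 − 448/3 + 32 + 16 = 597872/105.
  ∫_0^4 u'(x)^2 dx = ∫_0^4 (36*x^4 - 48*x^3 + 28*x^2 - 8*x + 1) dx. Term by term:
    ∫_0^4 36*x^4 dx = 36864/5;  ∫_0^4 -48*x^3 dx = -3072;  ∫_0^4 28*x^2 dx = 1792/3;
    ∫_0^4 -8*x dx = -64;  ∫_0^4 1 dx = 4.
  Sum: 36864/5 − 3072 + 1792/3 − 64 + 4 = 72572/15.
Adding: ||u||_{H^1}^2 = 597872/105 + 72572/15 = 1105876/105.


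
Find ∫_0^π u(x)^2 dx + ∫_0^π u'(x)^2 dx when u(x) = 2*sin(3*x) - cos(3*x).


||u||_{H^1(0,π)}^2 = 25*π

u'(x) = 3*sin(3*x) + 6*cos(3*x).
Expand u² and (u')² and integrate term by term on (0, π), using: for integers n ≥ 1, ∫_0^π sin²(nx) dx = ∫_0^π cos²(nx) dx = π/2; for n ≠ n', ∫_0^π sin(nx)sin(n'x) dx = ∫_0^π cos(nx)cos(n'x) dx = 0; and by product-to-sum, ∫_0^π sin(nx)cos(n'x) dx = ½∫_0^π [sin((n+n')x) + sin((n−n')x)] dx, which is 0 when n+n' is even and 2n/(n²−n'²) when n+n' is odd (it need not vanish on (0, π)).
  u² squared terms: (-1)²·∫cos(3x)² dx = 1·π/2 = π/2;  (2)²·∫sin(3x)² dx = 4·π/2 = 2*π.
  u² cross terms: 2·(-1)·(2)·∫cos(3x)·sin(3x) dx = -4·(0) = 0.
  So ∫_0^π u² dx = π/2 + 2*π + 0 = 5*π/2.
  (u')² squared terms: (3)²·∫sin(3x)² dx = 9·π/2 = 9*π/2;  (6)²·∫cos(3x)² dx = 36·π/2 = 18*π.
  (u')² cross terms: 2·(3)·(6)·∫sin(3x)·cos(3x) dx = 36·(0) = 0.
  So ∫_0^π (u')² dx = 9*π/2 + 18*π + 0 = 45*π/2.
||u||_{H^1}^2 = (5*π/2) + (45*π/2) = 25*π.


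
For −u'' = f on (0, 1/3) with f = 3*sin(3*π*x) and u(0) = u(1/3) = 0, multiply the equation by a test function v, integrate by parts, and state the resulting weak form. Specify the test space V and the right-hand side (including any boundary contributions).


V = H^1_0(0, 1/3) (so v(0) = v(1/3) = 0); weak form: ∫_0^1/3 u'v' dx = ∫_0^1/3 (3*sin(3*π*x)) v dx for all v ∈ V.

Multiply both sides by a test function v and integrate from 0 to 1/3:
  ∫_0^1/3 −u''(x) v(x) dx = ∫_0^1/3 f(x) v(x) dx.
Integrate the LHS by parts once:
  ∫_0^1/3 −u'' v dx = −[u'(x) v(x)]_0^1/3 + ∫_0^1/3 u'(x) v'(x) dx.
Thus ∫_0^1/3 u'(x) v'(x) dx = ∫_0^1/3 f(x) v(x) dx + [u'(x) v(x)]_0^1/3.
Choose V so that boundary terms are either known or forced to vanish.
u is Dirichlet: u(0) = u(1/3) = 0. Let V = H^1_0(0, 1/3); then v(0) = v(1/3) = 0, and [u' v]_0^1/3 = 0.
Weak formulation: find u (satisfying any essential BC) such that ∫_0^1/3 u'(x) v'(x) dx = ∫_0^1/3 f v dx for all v ∈ V.
Substituting f(x) = 3*sin(3*π*x), the right-hand side is ∫_0^1/3 (3*sin(3*π*x)) v dx.


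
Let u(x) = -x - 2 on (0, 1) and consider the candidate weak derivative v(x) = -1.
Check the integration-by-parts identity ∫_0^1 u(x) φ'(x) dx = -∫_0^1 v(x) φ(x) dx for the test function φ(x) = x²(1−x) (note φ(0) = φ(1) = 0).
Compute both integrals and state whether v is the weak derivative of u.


LHS = 1/12, RHS = 1/12. Yes, v = u' weakly.

u(x) = -x - 2, classical derivative u'(x) = -1.
φ(x) = x²(1−x), so φ'(x) = x*(2 - 3*x).
Note φ(0) = φ(1) = 0, so the boundary term u·φ vanishes.
LHS = ∫_0^1 u(x) φ'(x) dx = ∫_0^1 (3*x^3 + 4*x^2 - 4*x) dx. Term by term:
  ∫_0^1 3*x^3 dx = 3/4;  ∫_0^1 4*x^2 dx = 4/3;  ∫_0^1 -4*x dx = -2.
Sum: 3/4 + 4/3 − 2 = 1/12.
So LHS = 1/12.
∫_0^1 v(x) φ(x) dx = ∫_0^1 (x^3 - x^2) dx. Term by term:
  ∫_0^1 x^3 dx = 1/4;  ∫_0^1 -x^2 dx = -1/3.
Sum: 1/4 − 1/3 = -1/12.
So RHS = -∫_0^1 v(x) φ(x) dx = 1/12.
LHS = RHS, so the identity holds for this test φ.
Moreover u is smooth here and v(x) = u'(x) = -1 pointwise, so the identity holds for every test function. Hence v is the weak derivative of u.


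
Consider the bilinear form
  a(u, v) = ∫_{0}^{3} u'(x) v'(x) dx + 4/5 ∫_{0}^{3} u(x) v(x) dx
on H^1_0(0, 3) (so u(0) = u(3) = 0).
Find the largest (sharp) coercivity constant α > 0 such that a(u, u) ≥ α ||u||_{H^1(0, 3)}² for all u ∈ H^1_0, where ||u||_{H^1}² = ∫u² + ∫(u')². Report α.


α = (36/5 + π^2)/(9 + π^2)

Coercivity of a(·,·) on H^1_0(0, 3) means a(u, u) ≥ α ||u||_{H^1}² for every u ∈ H^1_0.
The interval has length L = 3, and Poincaré/coercivity depend only on L. Here a(u, u) = ∫(u')² + (4/5)·∫u².
Here 0 < c = 4/5 < 1. The condition a(u,u) ≥ α||u||_{H^1}² reads (1−α)∫(u')² ≥ (α−c)∫u². Any admissible α is ≤ 1 (rapidly oscillating u have ∫u²/∫(u')² → 0), and α = 1 would force 0 ≥ (1−c)∫u², impossible since c < 1; so 1−α > 0. By the sharp Poincaré inequality on H^1_0 of an interval of length L, ∫(u')² ≥ (π/L)²∫u² with equality for the first sine mode sin(π(x−x₀)/L) (x₀ the left endpoint), so the inequality holds for all u iff (1−α)(π/L)² ≥ α − c, i.e. α ≤ ((π/L)² + c)/((π/L)² + 1) = (1 + c(L/π)²)/(1 + (L/π)²). With (π/L)² = π^2/9 and c = 4/5, the largest admissible constant is α = ((π/L)² + c)/((π/L)² + 1).
Simplifying, α = (36/5 + π^2)/(9 + π^2).


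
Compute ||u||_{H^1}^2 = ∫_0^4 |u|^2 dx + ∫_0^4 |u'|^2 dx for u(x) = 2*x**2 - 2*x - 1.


||u||_{H^1}^2 = 8588/15

The H^1 norm (squared) on an interval (0, L) is
  ||u||_{H^1}^2 = ∫_0^L u(x)^2 dx + ∫_0^L u'(x)^2 dx.
Compute u'(x) = 4*x - 2.
Then u(x)^2 = 4*x**4 - 8*x**3 + 4*x + 1 and u'(x)^2 = 16*x**2 - 16*x + 4.
Integrate each monomial from 0 to 4 using ∫_0^4 c·x^n dx = c·4^(n+1)/(n+1):
  ∫_0^4 u(x)^2 dx = ∫_0^4 (4*x^4 - 8*x^3 + 4*x + 1) dx. Term by term:
    ∫_0^4 4*x^4 dx = 4096/5;  ∫_0^4 -8*x^3 dx = -512;  ∫_0^4 4*x dx = 32;
    ∫_0^4 1 dx = 4.
  Sum: 4096/5 − 512 + 32 + 4 = 1716/5.
  ∫_0^4 u'(x)^2 dx = ∫_0^4 (16*x^2 - 16*x + 4) dx. Term by term:
    ∫_0^4 16*x^2 dx = 1024/3;  ∫_0^4 -16*x dx = -128;  ∫_0^4 4 dx = 16.
  Sum: 1024/3 − 128 + 16 = 688/3.
Adding: ||u||_{H^1}^2 = 1716/5 + 688/3 = 8588/15.


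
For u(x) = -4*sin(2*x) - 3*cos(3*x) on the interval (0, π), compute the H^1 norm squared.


||u||_{H^1(0,π)}^2 = -192 + 85*π

u'(x) = 9*sin(3*x) - 8*cos(2*x).
Expand u² and (u')² and integrate term by term on (0, π), using: for integers n ≥ 1, ∫_0^π sin²(nx) dx = ∫_0^π cos²(nx) dx = π/2; for n ≠ n', ∫_0^π sin(nx)sin(n'x) dx = ∫_0^π cos(nx)cos(n'x) dx = 0; and by product-to-sum, ∫_0^π sin(nx)cos(n'x) dx = ½∫_0^π [sin((n+n')x) + sin((n−n')x)] dx, which is 0 when n+n' is even and 2n/(n²−n'²) when n+n' is odd (it need not vanish on (0, π)).
  u² squared terms: (-4)²·∫sin(2x)² dx = 16·π/2 = 8*π;  (-3)²·∫cos(3x)² dx = 9·π/2 = 9*π/2.
  u² cross terms: 2·(-4)·(-3)·∫sin(2x)·cos(3x) dx = 24·(-4/5) = -96/5.
  So ∫_0^π u² dx = 8*π + 9*π/2 − 96/5 = -96/5 + 25*π/2.
  (u')² squared terms: (-8)²·∫cos(2x)² dx = 64·π/2 = 32*π;  (9)²·∫sin(3x)² dx = 81·π/2 = 81*π/2.
  (u')² cross terms: 2·(-8)·(9)·∫cos(2x)·sin(3x) dx = -144·(6/5) = -864/5.
  So ∫_0^π (u')² dx = 32*π + 81*π/2 − 864/5 = -864/5 + 145*π/2.
||u||_{H^1}^2 = (-96/5 + 25*π/2) + (-864/5 + 145*π/2) = -192 + 85*π.


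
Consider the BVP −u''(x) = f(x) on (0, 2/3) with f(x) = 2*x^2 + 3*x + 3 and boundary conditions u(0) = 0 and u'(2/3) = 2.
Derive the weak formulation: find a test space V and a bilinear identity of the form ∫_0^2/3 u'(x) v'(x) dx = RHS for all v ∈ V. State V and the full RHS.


V = {v ∈ H^1(0, 2/3) : v(0) = 0} (test functions vanish at x = 0 where u is specified); weak form: ∫_0^2/3 u'v' dx = ∫_0^2/3 (2*x^2 + 3*x + 3) v dx + 2·v(2/3) for all v ∈ V.

Multiply both sides by a test function v and integrate from 0 to 2/3:
  ∫_0^2/3 −u''(x) v(x) dx = ∫_0^2/3 f(x) v(x) dx.
Integrate the LHS by parts once:
  ∫_0^2/3 −u'' v dx = −[u'(x) v(x)]_0^2/3 + ∫_0^2/3 u'(x) v'(x) dx.
Thus ∫_0^2/3 u'(x) v'(x) dx = ∫_0^2/3 f(x) v(x) dx + [u'(x) v(x)]_0^2/3.
Choose V so that boundary terms are either known or forced to vanish.
Mixed BC: u(0) = 0 (Dirichlet) and u'(2/3) = 2 (Neumann). Define V = {v ∈ H^1(0, 2/3) : v(0) = 0}. Then [u' v]_0^2/3 = u'(2/3)·v(2/3) − u'(0)·0 = 2·v(2/3).
Weak formulation: find u (satisfying any essential BC) such that ∫_0^2/3 u'(x) v'(x) dx = ∫_0^2/3 f v dx + 2·v(2/3) for all v ∈ V (Dirichlet at 0 absorbed into V; Neumann datum at x = 2/3 contributes the boundary term).
Substituting f(x) = 2*x^2 + 3*x + 3, the right-hand side is ∫_0^2/3 (2*x^2 + 3*x + 3) v dx + 2·v(2/3).


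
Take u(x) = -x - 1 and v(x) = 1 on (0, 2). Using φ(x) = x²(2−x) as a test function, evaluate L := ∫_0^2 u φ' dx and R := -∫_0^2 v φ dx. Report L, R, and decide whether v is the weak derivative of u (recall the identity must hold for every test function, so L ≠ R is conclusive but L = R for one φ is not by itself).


LHS = 4/3, RHS = -4/3. No, v is not the weak derivative of u.

u(x) = -x - 1, classical derivative u'(x) = -1.
φ(x) = x²(2−x), so φ'(x) = x*(4 - 3*x).
Note φ(0) = φ(2) = 0, so the boundary term u·φ vanishes.
LHS = ∫_0^2 u(x) φ'(x) dx = ∫_0^2 (3*x^3 - x^2 - 4*x) dx. Term by term:
  ∫_0^2 3*x^3 dx = 12;  ∫_0^2 -x^2 dx = -8/3;  ∫_0^2 -4*x dx = -8.
Sum: 12 − 8/3 − 8 = 4/3.
So LHS = 4/3.
∫_0^2 v(x) φ(x) dx = ∫_0^2 (-x^3 + 2*x^2) dx. Term by term:
  ∫_0^2 -x^3 dx = -4;  ∫_0^2 2*x^2 dx = 16/3.
Sum: -4 + 16/3 = 4/3.
So RHS = -∫_0^2 v(x) φ(x) dx = -4/3.
LHS − RHS = 8/3 ≠ 0, so the identity fails.
(For a valid weak derivative the identity must hold for EVERY test function, in particular this one. The failure shows v is NOT the weak derivative of u.)
Correct weak derivative would be u'(x) = -1.


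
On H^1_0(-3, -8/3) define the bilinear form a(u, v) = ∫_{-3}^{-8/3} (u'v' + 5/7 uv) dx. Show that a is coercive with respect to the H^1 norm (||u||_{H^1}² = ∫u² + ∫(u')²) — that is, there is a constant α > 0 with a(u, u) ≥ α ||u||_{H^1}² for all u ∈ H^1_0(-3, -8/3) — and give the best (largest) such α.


α = (5 + 63*π^2)/(7*(1 + 9*π^2))

Coercivity of a(·,·) on H^1_0(-3, -8/3) means a(u, u) ≥ α ||u||_{H^1}² for every u ∈ H^1_0.
The interval has length L = 1/3, and Poincaré/coercivity depend only on L. Here a(u, u) = ∫(u')² + (5/7)·∫u².
Here 0 < c = 5/7 < 1. The condition a(u,u) ≥ α||u||_{H^1}² reads (1−α)∫(u')² ≥ (α−c)∫u². Any admissible α is ≤ 1 (rapidly oscillating u have ∫u²/∫(u')² → 0), and α = 1 would force 0 ≥ (1−c)∫u², impossible since c < 1; so 1−α > 0. By the sharp Poincaré inequality on H^1_0 of an interval of length L, ∫(u')² ≥ (π/L)²∫u² with equality for the first sine mode sin(π(x−x₀)/L) (x₀ the left endpoint), so the inequality holds for all u iff (1−α)(π/L)² ≥ α − c, i.e. α ≤ ((π/L)² + c)/((π/L)² + 1) = (1 + c(L/π)²)/(1 + (L/π)²). With (π/L)² = 9*π^2 and c = 5/7, the largest admissible constant is α = ((π/L)² + c)/((π/L)² + 1).
Simplifying, α = (5 + 63*π^2)/(7*(1 + 9*π^2)).


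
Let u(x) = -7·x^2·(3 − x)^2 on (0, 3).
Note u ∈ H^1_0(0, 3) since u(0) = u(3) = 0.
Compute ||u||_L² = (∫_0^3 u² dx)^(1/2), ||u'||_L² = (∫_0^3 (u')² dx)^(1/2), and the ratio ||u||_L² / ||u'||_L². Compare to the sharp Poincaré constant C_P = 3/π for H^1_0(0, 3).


||u||_L² / ||u'||_L² = sqrt(3)/2 < C_P = 3/π.

u(x) = -7·x^2·(3 − x)^2, so u'(x) = 14*x*(x*(3 - x) - (x - 3)^2).
u(x) = -7·x^2·(3 − x)^2 vanishes at x = 0 and x = 3, so u ∈ H^1_0(0, 3). Differentiate via the product rule and integrate the resulting polynomials term by term.
  ∫_0^3 u² dx = ∫_0^3 (49*x^8 - 588*x^7 + 2646*x^6 - 5292*x^5 + 3969*x^4) dx. Term by term:
    ∫_0^3 49*x^8 dx = 107163;  ∫_0^3 -588*x^7 dx = -964467/2;  ∫_0^3 2646*x^6 dx = 826686;
    ∫_0^3 -5292*x^5 dx = -642978;  ∫_0^3 3969*x^4 dx = 964467/5.
  Sum: 107163 − 964467/2 + 826686 − 642978 + 964467/5 = 15309/10.
  ∫_0^3 (u')² dx = ∫_0^3 (784*x^6 - 7056*x^5 + 22932*x^4 - 31752*x^3 + 15876*x^2) dx. Term by term:
    ∫_0^3 784*x^6 dx = 244944;  ∫_0^3 -7056*x^5 dx = -857304;  ∫_0^3 22932*x^4 dx = 5572476/5;
    ∫_0^3 -31752*x^3 dx = -642978;  ∫_0^3 15876*x^2 dx = 142884.
  Sum: 244944 − 857304 + 5572476/5 − 642978 + 142884 = 10206/5.
∫_0^3 u² dx = 15309/10, so ||u||_L² = 27*sqrt(210)/10.
∫_0^3 (u')² dx = 10206/5, so ||u'||_L² = 27*sqrt(70)/5.
Ratio ||u||_L² / ||u'||_L² = sqrt(3)/2.
Sharp Poincaré constant on H^1_0(0, 3) is C_P = L/π = 3/π, achieved by sin(π/3·x).
A polynomial bump cannot attain the sharp Poincaré constant (only the first sine eigenfunction does), so the ratio is strictly less than C_P, consistent with ||u||_L² ≤ C_P ||u'||_L².


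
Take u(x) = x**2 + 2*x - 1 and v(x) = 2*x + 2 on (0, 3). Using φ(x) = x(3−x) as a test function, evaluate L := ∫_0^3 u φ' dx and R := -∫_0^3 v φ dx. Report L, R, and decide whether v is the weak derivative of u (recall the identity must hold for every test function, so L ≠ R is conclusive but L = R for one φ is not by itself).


LHS = -45/2, RHS = -45/2. Yes, v = u' weakly.

u(x) = x**2 + 2*x - 1, classical derivative u'(x) = 2*x + 2.
φ(x) = x(3−x), so φ'(x) = 3 - 2*x.
Note φ(0) = φ(3) = 0, so the boundary term u·φ vanishes.
LHS = ∫_0^3 u(x) φ'(x) dx = ∫_0^3 (-2*x^3 - x^2 + 8*x - 3) dx. Term by term:
  ∫_0^3 -2*x^3 dx = -81/2;  ∫_0^3 -x^2 dx = -9;  ∫_0^3 8*x dx = 36;
  ∫_0^3 -3 dx = -9.
Sum: -81/2 − 9 + 36 − 9 = -45/2.
So LHS = -45/2.
∫_0^3 v(x) φ(x) dx = ∫_0^3 (-2*x^3 + 4*x^2 + 6*x) dx. Term by term:
  ∫_0^3 -2*x^3 dx = -81/2;  ∫_0^3 4*x^2 dx = 36;  ∫_0^3 6*x dx = 27.
Sum: -81/2 + 36 + 27 = 45/2.
So RHS = -∫_0^3 v(x) φ(x) dx = -45/2.
LHS = RHS, so the identity holds for this test φ.
Moreover u is smooth here and v(x) = u'(x) = 2*x + 2 pointwise, so the identity holds for every test function. Hence v is the weak derivative of u.


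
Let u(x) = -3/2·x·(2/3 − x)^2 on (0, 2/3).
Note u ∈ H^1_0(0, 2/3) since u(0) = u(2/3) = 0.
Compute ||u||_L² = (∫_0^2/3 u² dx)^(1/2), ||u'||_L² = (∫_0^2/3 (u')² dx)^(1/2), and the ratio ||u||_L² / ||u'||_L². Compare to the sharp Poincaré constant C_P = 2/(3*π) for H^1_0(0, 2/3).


||u||_L² / ||u'||_L² = sqrt(14)/21 < C_P = 2/(3*π).

u(x) = -3/2·x·(2/3 − x)^2, so u'(x) = (2 - 9*x)*(3*x - 2)/6.
u(x) = -3/2·x·(2/3 − x)^2 vanishes at x = 0 and x = 2/3, so u ∈ H^1_0(0, 2/3). Differentiate via the product rule and integrate the resulting polynomials term by term.
  ∫_0^2/3 u² dx = ∫_0^2/3 (9*x^6/4 - 6*x^5 + 6*x^4 - 8*x^3/3 + 4*x^2/9) dx. Term by term:
    ∫_0^2/3 9*x^6/4 dx = 32/1701;  ∫_0^2/3 -6*x^5 dx = -64/729;  ∫_0^2/3 6*x^4 dx = 64/405;
    ∫_0^2/3 -8*x^3/3 dx = -32/243;  ∫_0^2/3 4*x^2/9 dx = 32/729.
  Sum: 32/1701 − 64/729 + 64/405 − 32/243 + 32/729 = 32/25515.
  ∫_0^2/3 (u')² dx = ∫_0^2/3 (81*x^4/4 - 36*x^3 + 22*x^2 - 16*x/3 + 4/9) dx. Term by term:
    ∫_0^2/3 81*x^4/4 dx = 8/15;  ∫_0^2/3 -36*x^3 dx = -16/9;  ∫_0^2/3 22*x^2 dx = 176/81;
    ∫_0^2/3 -16*x/3 dx = -32/27;  ∫_0^2/3 4/9 dx = 8/27.
  Sum: 8/15 − 16/9 + 176/81 − 32/27 + 8/27 = 16/405.
∫_0^2/3 u² dx = 32/25515, so ||u||_L² = 4*sqrt(70)/945.
∫_0^2/3 (u')² dx = 16/405, so ||u'||_L² = 4*sqrt(5)/45.
Ratio ||u||_L² / ||u'||_L² = sqrt(14)/21.
Sharp Poincaré constant on H^1_0(0, 2/3) is C_P = L/π = 2/(3*π), achieved by sin(3*π/2·x).
A polynomial bump cannot attain the sharp Poincaré constant (only the first sine eigenfunction does), so the ratio is strictly less than C_P, consistent with ||u||_L² ≤ C_P ||u'||_L².


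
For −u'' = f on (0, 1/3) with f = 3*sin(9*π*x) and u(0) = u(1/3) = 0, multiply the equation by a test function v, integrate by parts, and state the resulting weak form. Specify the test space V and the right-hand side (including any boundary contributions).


V = H^1_0(0, 1/3) (so v(0) = v(1/3) = 0); weak form: ∫_0^1/3 u'v' dx = ∫_0^1/3 (3*sin(9*π*x)) v dx for all v ∈ V.

Multiply both sides by a test function v and integrate from 0 to 1/3:
  ∫_0^1/3 −u''(x) v(x) dx = ∫_0^1/3 f(x) v(x) dx.
Integrate the LHS by parts once:
  ∫_0^1/3 −u'' v dx = −[u'(x) v(x)]_0^1/3 + ∫_0^1/3 u'(x) v'(x) dx.
Thus ∫_0^1/3 u'(x) v'(x) dx = ∫_0^1/3 f(x) v(x) dx + [u'(x) v(x)]_0^1/3.
Choose V so that boundary terms are either known or forced to vanish.
u is Dirichlet: u(0) = u(1/3) = 0. Let V = H^1_0(0, 1/3); then v(0) = v(1/3) = 0, and [u' v]_0^1/3 = 0.
Weak formulation: find u (satisfying any essential BC) such that ∫_0^1/3 u'(x) v'(x) dx = ∫_0^1/3 f v dx for all v ∈ V.
Substituting f(x) = 3*sin(9*π*x), the right-hand side is ∫_0^1/3 (3*sin(9*π*x)) v dx.


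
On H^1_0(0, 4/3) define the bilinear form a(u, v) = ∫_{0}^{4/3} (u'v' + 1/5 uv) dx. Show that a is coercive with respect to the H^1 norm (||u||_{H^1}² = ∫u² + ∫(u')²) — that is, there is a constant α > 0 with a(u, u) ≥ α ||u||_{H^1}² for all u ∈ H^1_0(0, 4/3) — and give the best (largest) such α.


α = (16 + 45*π^2)/(5*(16 + 9*π^2))

Coercivity of a(·,·) on H^1_0(0, 4/3) means a(u, u) ≥ α ||u||_{H^1}² for every u ∈ H^1_0.
The interval has length L = 4/3, and Poincaré/coercivity depend only on L. Here a(u, u) = ∫(u')² + (1/5)·∫u².
Here 0 < c = 1/5 < 1. The condition a(u,u) ≥ α||u||_{H^1}² reads (1−α)∫(u')² ≥ (α−c)∫u². Any admissible α is ≤ 1 (rapidly oscillating u have ∫u²/∫(u')² → 0), and α = 1 would force 0 ≥ (1−c)∫u², impossible since c < 1; so 1−α > 0. By the sharp Poincaré inequality on H^1_0 of an interval of length L, ∫(u')² ≥ (π/L)²∫u² with equality for the first sine mode sin(π(x−x₀)/L) (x₀ the left endpoint), so the inequality holds for all u iff (1−α)(π/L)² ≥ α − c, i.e. α ≤ ((π/L)² + c)/((π/L)² + 1) = (1 + c(L/π)²)/(1 + (L/π)²). With (π/L)² = 9*π^2/16 and c = 1/5, the largest admissible constant is α = ((π/L)² + c)/((π/L)² + 1).
Simplifying, α = (16 + 45*π^2)/(5*(16 + 9*π^2)).


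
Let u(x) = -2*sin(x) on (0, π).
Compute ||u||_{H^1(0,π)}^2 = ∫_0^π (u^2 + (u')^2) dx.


||u||_{H^1(0,π)}^2 = 4*π

u'(x) = -2*cos(x).
Expand u² and (u')² and integrate term by term on (0, π), using: for integers n ≥ 1, ∫_0^π sin²(nx) dx = ∫_0^π cos²(nx) dx = π/2; for n ≠ n', ∫_0^π sin(nx)sin(n'x) dx = ∫_0^π cos(nx)cos(n'x) dx = 0; and by product-to-sum, ∫_0^π sin(nx)cos(n'x) dx = ½∫_0^π [sin((n+n')x) + sin((n−n')x)] dx, which is 0 when n+n' is even and 2n/(n²−n'²) when n+n' is odd (it need not vanish on (0, π)).
  u² squared terms: (-2)²·∫sin(x)² dx = 4·π/2 = 2*π.
  So ∫_0^π u² dx = 2*π.
  (u')² squared terms: (-2)²·∫cos(x)² dx = 4·π/2 = 2*π.
  So ∫_0^π (u')² dx = 2*π.
||u||_{H^1}^2 = (2*π) + (2*π) = 4*π.


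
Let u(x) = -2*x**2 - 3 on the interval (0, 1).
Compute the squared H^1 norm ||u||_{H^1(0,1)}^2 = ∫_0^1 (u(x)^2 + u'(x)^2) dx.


||u||_{H^1}^2 = 287/15

The H^1 norm (squared) on an interval (0, L) is
  ||u||_{H^1}^2 = ∫_0^L u(x)^2 dx + ∫_0^L u'(x)^2 dx.
Compute u'(x) = -4*x.
Then u(x)^2 = 4*x**4 + 12*x**2 + 9 and u'(x)^2 = 16*x**2.
Integrate each monomial from 0 to 1 using ∫_0^1 c·x^n dx = c·1^(n+1)/(n+1):
  ∫_0^1 u(x)^2 dx = ∫_0^1 (4*x^4 + 12*x^2 + 9) dx. Term by term:
    ∫_0^1 4*x^4 dx = 4/5;  ∫_0^1 12*x^2 dx = 4;  ∫_0^1 9 dx = 9.
  Sum: 4/5 + 4 + 9 = 69/5.
  ∫_0^1 u'(x)^2 dx = ∫_0^1 (16*x^2) dx. Term by term:
    ∫_0^1 16*x^2 dx = 16/3.
Adding: ||u||_{H^1}^2 = 69/5 + 16/3 = 287/15.


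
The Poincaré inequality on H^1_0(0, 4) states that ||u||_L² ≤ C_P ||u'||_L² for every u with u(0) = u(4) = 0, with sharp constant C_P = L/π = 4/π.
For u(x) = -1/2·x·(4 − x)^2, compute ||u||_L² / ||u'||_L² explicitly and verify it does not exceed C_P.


||u||_L² / ||u'||_L² = 2*sqrt(14)/7 < C_P = 4/π.

u(x) = -1/2·x·(4 − x)^2, so u'(x) = (4 - 3*x)*(x/2 - 2).
u(x) = -1/2·x·(4 − x)^2 vanishes at x = 0 and x = 4, so u ∈ H^1_0(0, 4). Differentiate via the product rule and integrate the resulting polynomials term by term.
  ∫_0^4 u² dx = ∫_0^4 (x^6/4 - 4*x^5 + 24*x^4 - 64*x^3 + 64*x^2) dx. Term by term:
    ∫_0^4 x^6/4 dx = 4096/7;  ∫_0^4 -4*x^5 dx = -8192/3;  ∫_0^4 24*x^4 dx = 24576/5;
    ∫_0^4 -64*x^3 dx = -4096;  ∫_0^4 64*x^2 dx = 4096/3.
  Sum: 4096/7 − 8192/3 + 24576/5 − 4096 + 4096/3 = 4096/105.
  ∫_0^4 (u')² dx = ∫_0^4 (9*x^4/4 - 24*x^3 + 88*x^2 - 128*x + 64) dx. Term by term:
    ∫_0^4 9*x^4/4 dx = 2304/5;  ∫_0^4 -24*x^3 dx = -1536;  ∫_0^4 88*x^2 dx = 5632/3;
    ∫_0^4 -128*x dx = -1024;  ∫_0^4 64 dx = 256.
  Sum: 2304/5 − 1536 + 5632/3 − 1024 + 256 = 512/15.
∫_0^4 u² dx = 4096/105, so ||u||_L² = 64*sqrt(105)/105.
∫_0^4 (u')² dx = 512/15, so ||u'||_L² = 16*sqrt(30)/15.
Ratio ||u||_L² / ||u'||_L² = 2*sqrt(14)/7.
Sharp Poincaré constant on H^1_0(0, 4) is C_P = L/π = 4/π, achieved by sin(π/4·x).
A polynomial bump cannot attain the sharp Poincaré constant (only the first sine eigenfunction does), so the ratio is strictly less than C_P, consistent with ||u||_L² ≤ C_P ||u'||_L².


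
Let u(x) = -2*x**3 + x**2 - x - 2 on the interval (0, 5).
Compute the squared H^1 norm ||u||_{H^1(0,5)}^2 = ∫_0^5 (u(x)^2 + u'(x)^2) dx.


||u||_{H^1}^2 = 806475/14

The H^1 norm (squared) on an interval (0, L) is
  ||u||_{H^1}^2 = ∫_0^L u(x)^2 dx + ∫_0^L u'(x)^2 dx.
Compute u'(x) = -6*x**2 + 2*x - 1.
Then u(x)^2 = 4*x**6 - 4*x**5 + 5*x**4 + 6*x**3 - 3*x**2 + 4*x + 4 and u'(x)^2 = 36*x**4 - 24*x**3 + 16*x**2 - 4*x + 1.
Integrate each monomial from 0 to 5 using ∫_0^5 c·x^n dx = c·5^(n+1)/(n+1):
  ∫_0^5 u(x)^2 dx = ∫_0^5 (4*x^6 - 4*x^5 + 5*x^4 + 6*x^3 - 3*x^2 + 4*x + 4) dx. Term by term:
    ∫_0^5 4*x^6 dx = 312500/7;  ∫_0^5 -4*x^5 dx = -31250/3;  ∫_0^5 5*x^4 dx = 3125;
    ∫_0^5 6*x^3 dx = 1875/2;  ∫_0^5 -3*x^2 dx = -125;  ∫_0^5 4*x dx = 50;
    ∫_0^5 4 dx = 20.
  Sum: 312500/7 − 31250/3 + 3125 + 1875/2 − 125 + 50 + 20 = 1605815/42.
  ∫_0^5 u'(x)^2 dx = ∫_0^5 (36*x^4 - 24*x^3 + 16*x^2 - 4*x + 1) dx. Term by term:
    ∫_0^5 36*x^4 dx = 22500;  ∫_0^5 -24*x^3 dx = -3750;  ∫_0^5 16*x^2 dx = 2000/3;
    ∫_0^5 -4*x dx = -50;  ∫_0^5 1 dx = 5.
  Sum: 22500 − 3750 + 2000/3 − 50 + 5 = 58115/3.
Adding: ||u||_{H^1}^2 = 1605815/42 + 58115/3 = 806475/14.


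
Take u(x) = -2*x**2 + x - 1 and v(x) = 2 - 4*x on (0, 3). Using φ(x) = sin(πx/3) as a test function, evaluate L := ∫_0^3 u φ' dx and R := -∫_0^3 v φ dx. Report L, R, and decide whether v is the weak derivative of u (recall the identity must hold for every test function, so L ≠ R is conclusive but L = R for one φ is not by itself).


LHS = 30/π, RHS = 24/π. No, v is not the weak derivative of u.

u(x) = -2*x**2 + x - 1, classical derivative u'(x) = 1 - 4*x.
φ(x) = sin(πx/3), so φ'(x) = π*cos(π*x/3)/3.
Note φ(0) = φ(3) = 0, so the boundary term u·φ vanishes.
LHS = ∫_0^3 u(x) φ'(x) dx = ∫_0^3 (-2*π*x^2*cos(π*x/3)/3 + π*x*cos(π*x/3)/3 - π*cos(π*x/3)/3) dx. Term by term:
  ∫_0^3 -π*cos(π*x/3)/3 dx = 0;  ∫_0^3 -2*π*x^2*cos(π*x/3)/3 dx = 36/π;  ∫_0^3 π*x*cos(π*x/3)/3 dx = -6/π.
Sum: 0 + 36/π − 6/π = 30/π.
So LHS = 30/π.
∫_0^3 v(x) φ(x) dx = ∫_0^3 (-4*x*sin(π*x/3) + 2*sin(π*x/3)) dx. Term by term:
  ∫_0^3 2*sin(π*x/3) dx = 12/π;  ∫_0^3 -4*x*sin(π*x/3) dx = -36/π.
Sum: 12/π − 36/π = -24/π.
So RHS = -∫_0^3 v(x) φ(x) dx = 24/π.
LHS − RHS = 6/π ≠ 0, so the identity fails.
(For a valid weak derivative the identity must hold for EVERY test function, in particular this one. The failure shows v is NOT the weak derivative of u.)
Correct weak derivative would be u'(x) = 1 - 4*x.


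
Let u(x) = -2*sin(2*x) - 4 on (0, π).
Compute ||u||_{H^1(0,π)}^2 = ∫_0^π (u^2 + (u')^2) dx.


||u||_{H^1(0,π)}^2 = 26*π

u'(x) = -4*cos(2*x).
Expand u² and (u')² and integrate term by term on (0, π), using: for integers n ≥ 1, ∫_0^π sin²(nx) dx = ∫_0^π cos²(nx) dx = π/2; for n ≠ n', ∫_0^π sin(nx)sin(n'x) dx = ∫_0^π cos(nx)cos(n'x) dx = 0; and by product-to-sum, ∫_0^π sin(nx)cos(n'x) dx = ½∫_0^π [sin((n+n')x) + sin((n−n')x)] dx, which is 0 when n+n' is even and 2n/(n²−n'²) when n+n' is odd (it need not vanish on (0, π)). For the constant mode: ∫_0^π 1 dx = π, ∫_0^π cos(nx) dx = 0, ∫_0^π sin(nx) dx = (1−(−1)^n)/n.
  u² squared terms: (-4)²·∫1 dx = 16·π = 16*π;  (-2)²·∫sin(2x)² dx = 4·π/2 = 2*π.
  u² cross terms: 2·(-4)·(-2)·∫1·sin(2x) dx = 16·(0) = 0.
  So ∫_0^π u² dx = 16*π + 2*π + 0 = 18*π.
  (u')² squared terms: (-4)²·∫cos(2x)² dx = 16·π/2 = 8*π.
  So ∫_0^π (u')² dx = 8*π.
||u||_{H^1}^2 = (18*π) + (8*π) = 26*π.
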